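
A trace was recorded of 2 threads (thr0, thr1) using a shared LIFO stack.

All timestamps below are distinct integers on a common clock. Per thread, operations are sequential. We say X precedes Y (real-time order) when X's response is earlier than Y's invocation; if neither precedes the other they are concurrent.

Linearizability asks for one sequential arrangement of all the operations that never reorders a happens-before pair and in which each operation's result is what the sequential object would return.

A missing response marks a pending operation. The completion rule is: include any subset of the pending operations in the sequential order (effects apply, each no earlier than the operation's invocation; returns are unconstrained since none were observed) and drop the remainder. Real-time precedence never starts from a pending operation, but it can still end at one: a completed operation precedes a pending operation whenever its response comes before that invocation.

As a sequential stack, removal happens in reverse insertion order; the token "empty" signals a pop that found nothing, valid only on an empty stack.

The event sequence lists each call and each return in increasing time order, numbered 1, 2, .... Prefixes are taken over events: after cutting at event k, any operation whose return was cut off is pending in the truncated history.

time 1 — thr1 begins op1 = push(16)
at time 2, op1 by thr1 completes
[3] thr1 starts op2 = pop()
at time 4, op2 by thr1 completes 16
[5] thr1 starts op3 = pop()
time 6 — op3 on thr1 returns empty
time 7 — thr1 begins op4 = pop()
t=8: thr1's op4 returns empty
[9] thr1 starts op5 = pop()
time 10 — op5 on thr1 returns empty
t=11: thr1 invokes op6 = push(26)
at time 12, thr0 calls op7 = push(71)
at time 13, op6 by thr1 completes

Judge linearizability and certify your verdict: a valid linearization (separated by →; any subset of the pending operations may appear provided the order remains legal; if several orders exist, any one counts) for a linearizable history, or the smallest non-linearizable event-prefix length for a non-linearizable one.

1. op1 push(16), leaving stack <16>
2. op2 pop() → 16, leaving stack <>
3. op3 pop() → empty, leaving stack <>
4. op4 pop() → empty, leaving stack <>
5. op5 pop() → empty, leaving stack <>
6. op6 push(26), leaving stack <26>

linearizable — witness: op1 → op2 → op3 → op4 → op5 → op6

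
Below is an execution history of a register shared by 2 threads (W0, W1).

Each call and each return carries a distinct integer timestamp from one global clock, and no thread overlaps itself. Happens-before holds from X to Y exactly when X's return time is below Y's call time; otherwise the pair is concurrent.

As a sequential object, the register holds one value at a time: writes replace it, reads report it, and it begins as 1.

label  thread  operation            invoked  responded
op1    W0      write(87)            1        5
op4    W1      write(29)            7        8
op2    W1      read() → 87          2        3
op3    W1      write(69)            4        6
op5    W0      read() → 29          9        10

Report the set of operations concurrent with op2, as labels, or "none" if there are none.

op2 runs from 2 to 3; window-overlapping ops are concurrent
op1 [1,5]: concurrent
op3 [4,6]: after
op4 [7,8]: after
op5 [9,10]: after

op1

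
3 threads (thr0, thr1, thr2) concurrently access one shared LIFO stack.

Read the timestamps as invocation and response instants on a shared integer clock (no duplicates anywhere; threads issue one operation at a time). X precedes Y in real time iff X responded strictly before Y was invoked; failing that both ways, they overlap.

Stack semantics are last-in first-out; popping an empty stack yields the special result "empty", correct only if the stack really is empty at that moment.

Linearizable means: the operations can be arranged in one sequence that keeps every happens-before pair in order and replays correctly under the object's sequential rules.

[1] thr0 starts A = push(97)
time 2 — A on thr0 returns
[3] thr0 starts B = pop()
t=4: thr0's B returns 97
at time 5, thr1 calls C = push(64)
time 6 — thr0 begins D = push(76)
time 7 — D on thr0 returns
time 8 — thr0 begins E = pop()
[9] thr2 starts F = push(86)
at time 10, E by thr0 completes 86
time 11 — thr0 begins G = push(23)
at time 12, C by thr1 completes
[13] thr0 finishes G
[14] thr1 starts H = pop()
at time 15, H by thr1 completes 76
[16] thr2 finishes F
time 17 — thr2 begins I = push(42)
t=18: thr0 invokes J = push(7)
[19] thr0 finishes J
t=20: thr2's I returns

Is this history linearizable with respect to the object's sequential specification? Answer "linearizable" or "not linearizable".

not linearizable

cut after 14 events: linearizable; cut after 15 events (H responds, time 15): not linearizable
every one of the 4 real-time-consistent orders over 7 completed LIFO stack ops fails the sequential spec
no escape via the 1 pending operation (F): every completion choice fails
sample order A, B, C, D, E, G, H (pending dropped) stalls at step 5 — E pop() → 86 has no legal effect
sample order A, B, D, C, E, G, H (pending dropped) stalls at step 5 — E pop() → 86 has no legal effect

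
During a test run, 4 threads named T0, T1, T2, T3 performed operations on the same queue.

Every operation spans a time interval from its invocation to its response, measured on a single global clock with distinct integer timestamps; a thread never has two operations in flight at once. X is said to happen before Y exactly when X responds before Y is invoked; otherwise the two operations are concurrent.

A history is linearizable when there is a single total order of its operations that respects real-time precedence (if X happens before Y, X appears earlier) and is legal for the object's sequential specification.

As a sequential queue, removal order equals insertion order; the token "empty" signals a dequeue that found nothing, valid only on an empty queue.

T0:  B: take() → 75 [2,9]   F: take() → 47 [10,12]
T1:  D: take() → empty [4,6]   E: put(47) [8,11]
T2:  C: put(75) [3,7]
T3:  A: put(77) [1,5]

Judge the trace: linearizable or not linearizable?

prefix check: 1..11 passes, 1..12 fails once F's time-12 response joins
the 6 completed operations admit 54 real-time orders; each fails the queue replay
take A, B, C, D, E, F: step 2 already fails, because B take() → 75 cannot occur there
take A, B, C, D, F, E: step 2 already fails, because B take() → 75 cannot occur there

not linearizable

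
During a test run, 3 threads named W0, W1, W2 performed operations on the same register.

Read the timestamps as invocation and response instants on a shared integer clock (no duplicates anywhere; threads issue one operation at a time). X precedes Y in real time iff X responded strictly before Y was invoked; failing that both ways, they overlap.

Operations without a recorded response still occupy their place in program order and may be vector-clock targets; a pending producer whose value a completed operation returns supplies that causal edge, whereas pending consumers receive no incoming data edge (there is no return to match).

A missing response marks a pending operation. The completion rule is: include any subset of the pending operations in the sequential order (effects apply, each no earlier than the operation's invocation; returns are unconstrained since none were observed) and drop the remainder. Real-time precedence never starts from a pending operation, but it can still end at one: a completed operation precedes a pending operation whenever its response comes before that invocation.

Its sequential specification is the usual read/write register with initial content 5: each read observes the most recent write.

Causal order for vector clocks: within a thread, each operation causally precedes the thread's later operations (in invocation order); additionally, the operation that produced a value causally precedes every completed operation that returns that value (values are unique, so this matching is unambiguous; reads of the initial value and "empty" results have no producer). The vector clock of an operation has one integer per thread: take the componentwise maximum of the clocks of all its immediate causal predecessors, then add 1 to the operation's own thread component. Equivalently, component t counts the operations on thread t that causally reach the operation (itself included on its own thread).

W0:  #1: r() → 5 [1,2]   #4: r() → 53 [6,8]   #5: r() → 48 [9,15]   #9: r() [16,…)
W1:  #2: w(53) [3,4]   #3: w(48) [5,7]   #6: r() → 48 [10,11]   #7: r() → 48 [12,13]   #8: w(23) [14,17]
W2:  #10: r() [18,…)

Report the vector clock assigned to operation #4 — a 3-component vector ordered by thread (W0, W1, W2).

(2, 1, 0)

invoked at 18, #10 has no predecessors; its own W2 bump gives (0, 0, 1)
invoked at 3, #2 has no predecessors; its own W1 bump gives (0, 1, 0)
invoked at 1, #1 has no predecessors; its own W0 bump gives (1, 0, 0)
#3 (invocation 5): componentwise max over VC(#2)=(0, 1, 0), +1 at W1, giving (0, 2, 0)
#6 (invocation 10): componentwise max over VC(#3)=(0, 2, 0), +1 at W1, giving (0, 3, 0)
#4 (invocation 6): componentwise max over VC(#1)=(1, 0, 0), VC(#2)=(0, 1, 0), +1 at W0, giving (2, 1, 0)
#7 (invocation 12): componentwise max over VC(#3)=(0, 2, 0), VC(#6)=(0, 3, 0), +1 at W1, giving (0, 4, 0)
#8 (invocation 14): componentwise max over VC(#7)=(0, 4, 0), +1 at W1, giving (0, 5, 0)
#5 (invocation 9): componentwise max over VC(#3)=(0, 2, 0), VC(#4)=(2, 1, 0), +1 at W0, giving (3, 2, 0)
#9 (invocation 16): componentwise max over VC(#5)=(3, 2, 0), +1 at W0, giving (4, 2, 0)
target: VC(#4) = (2, 1, 0)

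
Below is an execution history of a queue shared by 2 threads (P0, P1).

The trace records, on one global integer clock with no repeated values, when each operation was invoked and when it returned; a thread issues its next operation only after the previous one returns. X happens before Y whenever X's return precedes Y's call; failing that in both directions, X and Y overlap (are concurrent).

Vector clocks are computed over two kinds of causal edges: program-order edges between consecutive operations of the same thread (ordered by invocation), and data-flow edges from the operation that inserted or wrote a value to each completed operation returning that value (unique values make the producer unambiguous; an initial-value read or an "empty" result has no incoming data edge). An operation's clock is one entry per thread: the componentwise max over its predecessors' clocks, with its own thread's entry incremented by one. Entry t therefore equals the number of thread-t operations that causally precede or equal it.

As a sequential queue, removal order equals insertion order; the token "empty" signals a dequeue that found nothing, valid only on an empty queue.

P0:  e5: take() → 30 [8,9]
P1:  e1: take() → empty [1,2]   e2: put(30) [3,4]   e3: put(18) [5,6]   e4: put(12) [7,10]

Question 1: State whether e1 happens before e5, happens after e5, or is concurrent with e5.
e1 spans [1,2], e5 spans [8,9]
resp(e1)=2 < inv(e5)=8

before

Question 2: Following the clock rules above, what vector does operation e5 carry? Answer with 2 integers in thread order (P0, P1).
invoked at 1, e1 has no predecessors; its own P1 bump gives (0, 1)
VC(e2, invoked at 3): max of VC(e1)=(0, 1), then +1 on thread P1 → (0, 2)
VC(e3, invoked at 5): max of VC(e2)=(0, 2), then +1 on thread P1 → (0, 3)
VC(e5, invoked at 8): max of VC(e2)=(0, 2), then +1 on thread P0 → (1, 2)
VC(e4, invoked at 7): max of VC(e3)=(0, 3), then +1 on thread P1 → (0, 4)
target: VC(e5) = (1, 2)

(1, 2)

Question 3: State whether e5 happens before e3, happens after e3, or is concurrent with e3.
e5 spans [8,9], e3 spans [5,6]
resp(e3)=6 < inv(e5)=8

after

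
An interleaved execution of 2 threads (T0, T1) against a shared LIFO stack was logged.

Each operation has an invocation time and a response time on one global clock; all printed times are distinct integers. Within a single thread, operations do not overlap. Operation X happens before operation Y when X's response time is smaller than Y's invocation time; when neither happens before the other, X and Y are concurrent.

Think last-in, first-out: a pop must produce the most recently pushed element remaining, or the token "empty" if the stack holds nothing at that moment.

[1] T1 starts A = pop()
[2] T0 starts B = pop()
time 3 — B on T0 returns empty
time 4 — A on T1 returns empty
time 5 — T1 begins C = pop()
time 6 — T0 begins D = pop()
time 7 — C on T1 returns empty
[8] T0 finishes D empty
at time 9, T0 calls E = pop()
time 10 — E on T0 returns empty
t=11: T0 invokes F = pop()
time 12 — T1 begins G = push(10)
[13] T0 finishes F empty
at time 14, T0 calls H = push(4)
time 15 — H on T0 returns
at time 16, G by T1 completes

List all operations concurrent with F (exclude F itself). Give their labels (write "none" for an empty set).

G

F spans [11,13]: anything still running between times 11 and 13 counts as concurrent
A [1,4]: before
B [2,3]: before
C [5,7]: before
D [6,8]: before
E [9,10]: before
G [12,16]: concurrent
H [14,15]: after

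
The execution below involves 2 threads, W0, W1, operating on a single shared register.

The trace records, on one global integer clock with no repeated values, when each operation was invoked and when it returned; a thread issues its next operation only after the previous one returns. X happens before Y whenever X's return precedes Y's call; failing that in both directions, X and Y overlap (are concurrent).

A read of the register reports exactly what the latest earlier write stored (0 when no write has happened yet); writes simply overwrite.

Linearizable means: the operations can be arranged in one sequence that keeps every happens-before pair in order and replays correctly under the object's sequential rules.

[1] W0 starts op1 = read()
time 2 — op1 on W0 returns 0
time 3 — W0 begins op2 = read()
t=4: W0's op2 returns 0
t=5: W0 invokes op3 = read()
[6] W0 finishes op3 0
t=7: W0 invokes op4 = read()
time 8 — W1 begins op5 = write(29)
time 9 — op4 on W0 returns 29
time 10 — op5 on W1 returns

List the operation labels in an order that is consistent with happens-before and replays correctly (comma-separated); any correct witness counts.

1. op1 read() → 0, leaving value 0
2. op2 read() → 0, leaving value 0
3. op3 read() → 0, leaving value 0
4. op5 write(29), leaving value 29
5. op4 read() → 29, leaving value 29

op1, op2, op3, op5, op4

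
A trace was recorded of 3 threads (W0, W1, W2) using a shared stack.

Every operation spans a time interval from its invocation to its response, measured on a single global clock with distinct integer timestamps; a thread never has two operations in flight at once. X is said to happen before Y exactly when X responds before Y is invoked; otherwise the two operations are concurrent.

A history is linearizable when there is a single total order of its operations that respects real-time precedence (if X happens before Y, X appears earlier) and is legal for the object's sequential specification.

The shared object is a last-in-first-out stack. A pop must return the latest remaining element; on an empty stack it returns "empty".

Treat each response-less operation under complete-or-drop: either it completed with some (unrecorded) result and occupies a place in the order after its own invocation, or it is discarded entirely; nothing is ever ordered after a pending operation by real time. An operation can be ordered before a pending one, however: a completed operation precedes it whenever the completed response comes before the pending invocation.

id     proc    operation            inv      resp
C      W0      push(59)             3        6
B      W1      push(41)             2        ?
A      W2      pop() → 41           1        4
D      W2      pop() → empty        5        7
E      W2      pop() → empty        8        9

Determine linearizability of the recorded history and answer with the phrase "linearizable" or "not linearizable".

through event 8 a valid linearization exists; event 9 (E responding at time 9) ends that
checked exhaustively: 3 real-time-consistent orders of 4 completed operations, zero legal stack replays
every completion of the 1 pending operation (B) was checked; none linearizes
for example A, C, D, E (pending dropped) fails at step 1: A pop() → 41 is not legal there
for example A, D, C, E (pending dropped) fails at step 1: A pop() → 41 is not legal there

not linearizable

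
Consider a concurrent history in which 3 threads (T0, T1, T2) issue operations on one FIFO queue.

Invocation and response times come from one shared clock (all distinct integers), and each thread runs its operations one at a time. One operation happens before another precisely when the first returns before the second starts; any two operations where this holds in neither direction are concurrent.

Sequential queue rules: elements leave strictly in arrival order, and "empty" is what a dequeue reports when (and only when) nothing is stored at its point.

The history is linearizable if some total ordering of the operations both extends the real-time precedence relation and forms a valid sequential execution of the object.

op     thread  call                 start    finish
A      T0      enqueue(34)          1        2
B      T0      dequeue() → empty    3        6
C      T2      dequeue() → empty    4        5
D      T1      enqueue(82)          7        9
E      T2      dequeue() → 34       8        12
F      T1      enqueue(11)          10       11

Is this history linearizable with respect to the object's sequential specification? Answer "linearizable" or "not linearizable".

not linearizable

the violation lands at event 6, B's response at time 6: events 1..5 linearize, events 1..6 do not
all 2 real-time-respecting orders fail — 3 completed FIFO queue operations, no legal replay
e.g. A, B, C: illegal at step 2, since B dequeue() → empty cannot apply there
e.g. A, C, B: illegal at step 2, since C dequeue() → empty cannot apply there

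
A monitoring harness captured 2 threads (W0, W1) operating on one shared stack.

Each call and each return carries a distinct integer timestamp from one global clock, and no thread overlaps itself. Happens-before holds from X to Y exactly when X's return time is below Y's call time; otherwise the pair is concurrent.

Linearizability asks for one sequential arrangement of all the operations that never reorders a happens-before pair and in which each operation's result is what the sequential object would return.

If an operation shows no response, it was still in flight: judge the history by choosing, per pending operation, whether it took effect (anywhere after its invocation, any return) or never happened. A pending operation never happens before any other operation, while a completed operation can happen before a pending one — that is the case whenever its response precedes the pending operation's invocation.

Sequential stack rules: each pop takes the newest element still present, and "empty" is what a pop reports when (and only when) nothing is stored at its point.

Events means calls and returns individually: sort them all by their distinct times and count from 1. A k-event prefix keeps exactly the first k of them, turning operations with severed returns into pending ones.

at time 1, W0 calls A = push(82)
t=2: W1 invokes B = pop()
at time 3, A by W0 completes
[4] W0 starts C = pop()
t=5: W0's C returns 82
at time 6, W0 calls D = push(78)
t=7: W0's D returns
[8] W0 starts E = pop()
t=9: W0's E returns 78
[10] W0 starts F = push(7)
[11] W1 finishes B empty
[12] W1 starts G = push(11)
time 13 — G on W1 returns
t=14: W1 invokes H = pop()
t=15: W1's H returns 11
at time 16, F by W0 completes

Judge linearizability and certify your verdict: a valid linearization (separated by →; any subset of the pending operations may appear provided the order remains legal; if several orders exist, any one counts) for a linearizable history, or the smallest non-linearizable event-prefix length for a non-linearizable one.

linearizable — witness: A → C → B → D → E → F → G → H

after step 1 (A push(82)): stack <82>
after step 2 (C pop() → 82): stack <>
after step 3 (B pop() → empty): stack <>
after step 4 (D push(78)): stack <78>
after step 5 (E pop() → 78): stack <>
after step 6 (F push(7)): stack <7>
after step 7 (G push(11)): stack <7,11>
after step 8 (H pop() → 11): stack <7>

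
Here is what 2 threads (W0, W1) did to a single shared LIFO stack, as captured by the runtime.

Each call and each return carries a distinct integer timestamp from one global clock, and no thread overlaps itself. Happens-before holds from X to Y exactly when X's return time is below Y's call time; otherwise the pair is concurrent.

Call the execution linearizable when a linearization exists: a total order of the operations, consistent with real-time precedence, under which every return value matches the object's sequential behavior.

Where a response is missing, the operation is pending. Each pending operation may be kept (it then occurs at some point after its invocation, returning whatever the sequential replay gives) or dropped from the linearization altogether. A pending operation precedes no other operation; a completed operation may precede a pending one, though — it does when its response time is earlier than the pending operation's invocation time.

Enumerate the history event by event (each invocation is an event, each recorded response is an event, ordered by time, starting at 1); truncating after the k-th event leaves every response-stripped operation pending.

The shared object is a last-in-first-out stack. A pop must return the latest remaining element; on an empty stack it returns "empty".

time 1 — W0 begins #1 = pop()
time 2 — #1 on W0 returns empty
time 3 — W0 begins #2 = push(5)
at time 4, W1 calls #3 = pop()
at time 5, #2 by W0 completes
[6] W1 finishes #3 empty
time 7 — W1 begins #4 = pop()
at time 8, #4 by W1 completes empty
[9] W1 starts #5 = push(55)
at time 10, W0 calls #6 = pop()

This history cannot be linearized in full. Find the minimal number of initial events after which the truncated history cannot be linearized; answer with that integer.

8

events 1..7 are linearizable, e.g. via #1, #3, #2:
after step 1 (#1 pop() → empty): stack <>
after step 2 (#3 pop() → empty): stack <>
after step 3 (#2 push(5)): stack <5>
adding event 8 (#4 responds at 8) leaves no legal real-time order
for example #1, #2, #3, #4 fails at step 3: #3 pop() → empty is not legal there
for example #1, #3, #2, #4 fails at step 4: #4 pop() → empty is not legal there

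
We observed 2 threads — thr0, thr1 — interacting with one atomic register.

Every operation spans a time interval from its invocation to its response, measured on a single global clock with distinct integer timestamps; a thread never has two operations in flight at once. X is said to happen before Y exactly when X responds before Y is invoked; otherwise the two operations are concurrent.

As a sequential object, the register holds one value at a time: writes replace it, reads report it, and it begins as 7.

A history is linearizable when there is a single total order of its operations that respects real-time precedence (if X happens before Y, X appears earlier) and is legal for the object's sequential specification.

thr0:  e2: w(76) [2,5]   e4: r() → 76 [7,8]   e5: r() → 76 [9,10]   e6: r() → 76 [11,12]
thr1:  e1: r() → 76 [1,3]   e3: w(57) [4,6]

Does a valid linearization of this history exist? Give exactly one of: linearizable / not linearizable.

not linearizable

through event 7 a valid linearization exists; event 8 (e4 responding at time 8) ends that
no legal order exists: 3 real-time-consistent candidates over 4 completed atomic register operations, all rejected
for example e1, e2, e3, e4 fails at step 1: e1 r() → 76 is not legal there
for example e1, e3, e2, e4 fails at step 1: e1 r() → 76 is not legal there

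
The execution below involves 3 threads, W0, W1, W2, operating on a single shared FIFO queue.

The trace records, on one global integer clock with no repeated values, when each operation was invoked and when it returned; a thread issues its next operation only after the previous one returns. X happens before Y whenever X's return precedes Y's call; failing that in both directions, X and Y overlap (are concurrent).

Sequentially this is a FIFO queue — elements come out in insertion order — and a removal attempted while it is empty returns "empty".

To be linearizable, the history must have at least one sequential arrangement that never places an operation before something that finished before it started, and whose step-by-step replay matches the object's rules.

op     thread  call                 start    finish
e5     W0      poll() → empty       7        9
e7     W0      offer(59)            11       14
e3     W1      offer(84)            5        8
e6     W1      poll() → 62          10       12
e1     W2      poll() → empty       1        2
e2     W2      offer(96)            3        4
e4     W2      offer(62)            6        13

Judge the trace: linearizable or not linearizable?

not linearizable

through event 8 a valid linearization exists; event 9 (e5 responding at time 9) ends that
no legal order exists: 2 real-time-consistent candidates over 4 completed FIFO queue operations, all rejected
every completion of the 1 pending operation (e4) was checked; none linearizes
e.g. e1, e2, e3, e5 (pending dropped): illegal at step 4, since e5 poll() → empty cannot apply there
e.g. e1, e2, e5, e3 (pending dropped): illegal at step 3, since e5 poll() → empty cannot apply there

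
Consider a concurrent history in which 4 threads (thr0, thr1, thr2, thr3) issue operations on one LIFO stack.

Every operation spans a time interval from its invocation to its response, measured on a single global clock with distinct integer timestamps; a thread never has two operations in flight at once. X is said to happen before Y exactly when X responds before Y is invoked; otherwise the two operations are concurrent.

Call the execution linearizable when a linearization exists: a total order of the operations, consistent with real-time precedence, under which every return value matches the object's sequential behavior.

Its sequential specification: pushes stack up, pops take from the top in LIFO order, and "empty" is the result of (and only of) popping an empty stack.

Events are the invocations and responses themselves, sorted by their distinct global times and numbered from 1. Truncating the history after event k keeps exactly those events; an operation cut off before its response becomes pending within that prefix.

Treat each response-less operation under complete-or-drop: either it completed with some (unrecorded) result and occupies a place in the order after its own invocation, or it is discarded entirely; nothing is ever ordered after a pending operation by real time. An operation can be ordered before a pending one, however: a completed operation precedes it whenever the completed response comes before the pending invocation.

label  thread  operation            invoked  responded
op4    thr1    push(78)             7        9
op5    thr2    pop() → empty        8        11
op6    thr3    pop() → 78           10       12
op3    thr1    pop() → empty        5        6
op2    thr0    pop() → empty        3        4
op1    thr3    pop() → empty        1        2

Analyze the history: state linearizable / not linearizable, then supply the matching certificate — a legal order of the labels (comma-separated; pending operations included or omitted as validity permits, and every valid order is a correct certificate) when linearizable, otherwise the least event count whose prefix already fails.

after step 1 (op1 pop() → empty): stack <>
after step 2 (op2 pop() → empty): stack <>
after step 3 (op3 pop() → empty): stack <>
after step 4 (op4 push(78)): stack <78>
after step 5 (op6 pop() → 78): stack <>
after step 6 (op5 pop() → empty): stack <>

linearizable — witness: op1, op2, op3, op4, op6, op5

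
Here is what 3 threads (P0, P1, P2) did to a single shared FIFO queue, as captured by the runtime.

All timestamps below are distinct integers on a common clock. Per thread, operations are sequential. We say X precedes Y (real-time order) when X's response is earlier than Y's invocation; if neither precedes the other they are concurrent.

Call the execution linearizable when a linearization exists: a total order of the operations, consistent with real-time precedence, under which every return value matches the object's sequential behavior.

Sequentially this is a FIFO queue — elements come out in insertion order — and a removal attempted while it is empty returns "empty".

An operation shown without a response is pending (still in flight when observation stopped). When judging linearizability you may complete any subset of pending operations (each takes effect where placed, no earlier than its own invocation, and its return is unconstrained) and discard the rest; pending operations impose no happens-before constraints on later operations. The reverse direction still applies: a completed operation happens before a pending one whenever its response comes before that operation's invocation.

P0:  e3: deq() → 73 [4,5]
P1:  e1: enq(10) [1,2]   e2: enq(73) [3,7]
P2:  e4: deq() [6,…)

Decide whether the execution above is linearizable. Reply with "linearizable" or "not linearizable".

through event 4 a valid linearization exists; event 5 (e3 responding at time 5) ends that
exhaustive check: the 2 completed FIFO queue ops admit one real-time order; illegal
no completion choice of the 1 pending operation (e2) rescues it — every subset was tried
sample order e1, e3 (pending dropped) stalls at step 2 — e3 deq() → 73 has no legal effect

not linearizable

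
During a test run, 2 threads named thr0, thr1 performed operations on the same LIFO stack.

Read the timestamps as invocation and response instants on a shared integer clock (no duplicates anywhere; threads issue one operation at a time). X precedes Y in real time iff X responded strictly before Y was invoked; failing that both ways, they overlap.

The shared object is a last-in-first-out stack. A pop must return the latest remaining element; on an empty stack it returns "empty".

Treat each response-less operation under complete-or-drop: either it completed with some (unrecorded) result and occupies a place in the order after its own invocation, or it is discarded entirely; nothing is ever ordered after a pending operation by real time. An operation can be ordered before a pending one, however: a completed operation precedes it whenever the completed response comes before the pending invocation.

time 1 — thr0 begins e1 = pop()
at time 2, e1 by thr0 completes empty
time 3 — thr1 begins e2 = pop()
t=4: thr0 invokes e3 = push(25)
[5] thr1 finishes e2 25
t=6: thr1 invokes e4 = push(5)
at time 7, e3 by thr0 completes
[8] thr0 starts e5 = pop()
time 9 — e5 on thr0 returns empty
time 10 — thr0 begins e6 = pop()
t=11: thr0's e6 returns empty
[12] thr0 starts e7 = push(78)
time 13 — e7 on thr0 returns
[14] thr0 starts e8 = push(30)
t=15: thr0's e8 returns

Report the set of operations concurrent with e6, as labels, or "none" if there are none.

e4

e6 spans [10,11]; an op avoiding the whole window 10..11 is ordered, any other is concurrent
e1 [1,2]: before
e2 [3,5]: before
e3 [4,7]: before
e4 [6,…): concurrent
e5 [8,9]: before
e7 [12,13]: after
e8 [14,15]: after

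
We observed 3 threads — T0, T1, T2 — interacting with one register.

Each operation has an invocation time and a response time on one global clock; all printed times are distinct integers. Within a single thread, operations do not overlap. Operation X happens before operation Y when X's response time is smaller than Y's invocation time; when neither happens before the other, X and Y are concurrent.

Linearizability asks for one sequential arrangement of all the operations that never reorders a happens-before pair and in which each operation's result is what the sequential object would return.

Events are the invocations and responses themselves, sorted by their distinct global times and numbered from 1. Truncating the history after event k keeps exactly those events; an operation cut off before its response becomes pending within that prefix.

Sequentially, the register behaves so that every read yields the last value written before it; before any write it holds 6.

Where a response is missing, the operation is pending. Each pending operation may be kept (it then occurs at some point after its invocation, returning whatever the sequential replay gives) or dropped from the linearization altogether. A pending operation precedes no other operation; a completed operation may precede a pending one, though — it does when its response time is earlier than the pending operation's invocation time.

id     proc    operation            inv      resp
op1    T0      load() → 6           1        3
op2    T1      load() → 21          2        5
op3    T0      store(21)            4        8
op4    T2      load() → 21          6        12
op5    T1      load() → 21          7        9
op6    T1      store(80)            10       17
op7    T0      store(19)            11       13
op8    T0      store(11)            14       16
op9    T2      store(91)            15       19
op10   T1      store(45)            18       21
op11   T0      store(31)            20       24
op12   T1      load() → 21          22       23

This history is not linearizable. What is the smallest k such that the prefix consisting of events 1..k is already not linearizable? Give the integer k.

23

one valid order for events 1..22 is op1, op3, op2, op4, op5, op6, op7, op8, op9, op10:
1. op1 load() → 6, leaving value 6
2. op3 store(21), leaving value 21
3. op2 load() → 21, leaving value 21
4. op4 load() → 21, leaving value 21
5. op5 load() → 21, leaving value 21
6. op6 store(80), leaving value 80
7. op7 store(19), leaving value 19
8. op8 store(11), leaving value 11
9. op9 store(91), leaving value 91
10. op10 store(45), leaving value 45
at event 23 (op12's time-23 response) nothing linearizes any more
completion choices over the 1 pending operation (op11) were checked; none helps
take op1, op2, op3, op4, op5, op6, op7, op8, op9, op10, op12 (pending dropped): step 2 already fails, because op2 load() → 21 cannot occur there
take op1, op2, op3, op4, op5, op6, op7, op8, op10, op9, op12 (pending dropped): step 2 already fails, because op2 load() → 21 cannot occur there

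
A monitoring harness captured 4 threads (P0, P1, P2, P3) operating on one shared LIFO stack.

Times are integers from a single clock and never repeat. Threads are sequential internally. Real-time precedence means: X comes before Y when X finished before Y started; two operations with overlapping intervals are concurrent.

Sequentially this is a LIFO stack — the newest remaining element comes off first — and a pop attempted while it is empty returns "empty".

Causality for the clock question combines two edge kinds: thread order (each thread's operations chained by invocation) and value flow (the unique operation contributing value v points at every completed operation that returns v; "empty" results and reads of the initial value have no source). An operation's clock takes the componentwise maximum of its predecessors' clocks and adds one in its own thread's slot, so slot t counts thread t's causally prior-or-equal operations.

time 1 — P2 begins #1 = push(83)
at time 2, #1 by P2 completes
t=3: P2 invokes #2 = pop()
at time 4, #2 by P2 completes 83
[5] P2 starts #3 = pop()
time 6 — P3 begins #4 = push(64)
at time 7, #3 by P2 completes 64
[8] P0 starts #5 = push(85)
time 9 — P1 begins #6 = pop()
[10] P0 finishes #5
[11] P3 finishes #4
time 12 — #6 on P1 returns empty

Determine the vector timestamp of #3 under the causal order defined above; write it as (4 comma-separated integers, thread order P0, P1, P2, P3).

no predecessors for #4 (invoked 6): P3 increments from zero → (0, 0, 0, 1)
no predecessors for #1 (invoked 1): P2 increments from zero → (0, 0, 1, 0)
no predecessors for #6 (invoked 9): P1 increments from zero → (0, 1, 0, 0)
no predecessors for #5 (invoked 8): P0 increments from zero → (1, 0, 0, 0)
#2, invoked 3, takes VC(#1)=(0, 0, 1, 0) under max, adds 1 for P2 → (0, 0, 2, 0)
#3, invoked 5, takes VC(#2)=(0, 0, 2, 0), VC(#4)=(0, 0, 0, 1) under max, adds 1 for P2 → (0, 0, 3, 1)
target: VC(#3) = (0, 0, 3, 1)

(0, 0, 3, 1)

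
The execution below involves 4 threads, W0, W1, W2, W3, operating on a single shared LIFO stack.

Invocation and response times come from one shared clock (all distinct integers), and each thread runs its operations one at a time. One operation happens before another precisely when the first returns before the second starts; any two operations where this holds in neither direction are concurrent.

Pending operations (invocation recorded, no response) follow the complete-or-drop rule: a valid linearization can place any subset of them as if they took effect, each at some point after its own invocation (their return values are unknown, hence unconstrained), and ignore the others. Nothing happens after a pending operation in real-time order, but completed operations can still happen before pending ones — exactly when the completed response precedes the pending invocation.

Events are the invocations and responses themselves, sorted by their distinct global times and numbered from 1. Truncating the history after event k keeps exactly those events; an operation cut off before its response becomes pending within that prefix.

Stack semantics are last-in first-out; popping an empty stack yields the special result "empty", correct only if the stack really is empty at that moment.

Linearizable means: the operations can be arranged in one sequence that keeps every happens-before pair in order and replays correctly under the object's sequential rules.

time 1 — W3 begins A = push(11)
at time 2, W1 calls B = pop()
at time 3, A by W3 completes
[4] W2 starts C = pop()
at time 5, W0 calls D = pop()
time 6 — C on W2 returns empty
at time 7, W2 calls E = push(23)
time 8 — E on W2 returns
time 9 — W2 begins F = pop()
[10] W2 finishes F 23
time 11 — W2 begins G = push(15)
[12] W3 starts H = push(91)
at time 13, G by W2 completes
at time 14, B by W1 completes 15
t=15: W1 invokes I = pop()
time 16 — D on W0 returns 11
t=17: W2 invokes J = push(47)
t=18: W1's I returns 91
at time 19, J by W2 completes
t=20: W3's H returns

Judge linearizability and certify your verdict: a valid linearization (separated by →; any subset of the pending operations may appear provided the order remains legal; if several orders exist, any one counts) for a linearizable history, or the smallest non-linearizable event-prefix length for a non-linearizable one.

linearizable — witness: A → D → C → E → F → G → B → H → I → J

1. A push(11), leaving stack <11>
2. D pop() → 11, leaving stack <>
3. C pop() → empty, leaving stack <>
4. E push(23), leaving stack <23>
5. F pop() → 23, leaving stack <>
6. G push(15), leaving stack <15>
7. B pop() → 15, leaving stack <>
8. H push(91), leaving stack <91>
9. I pop() → 91, leaving stack <>
10. J push(47), leaving stack <47>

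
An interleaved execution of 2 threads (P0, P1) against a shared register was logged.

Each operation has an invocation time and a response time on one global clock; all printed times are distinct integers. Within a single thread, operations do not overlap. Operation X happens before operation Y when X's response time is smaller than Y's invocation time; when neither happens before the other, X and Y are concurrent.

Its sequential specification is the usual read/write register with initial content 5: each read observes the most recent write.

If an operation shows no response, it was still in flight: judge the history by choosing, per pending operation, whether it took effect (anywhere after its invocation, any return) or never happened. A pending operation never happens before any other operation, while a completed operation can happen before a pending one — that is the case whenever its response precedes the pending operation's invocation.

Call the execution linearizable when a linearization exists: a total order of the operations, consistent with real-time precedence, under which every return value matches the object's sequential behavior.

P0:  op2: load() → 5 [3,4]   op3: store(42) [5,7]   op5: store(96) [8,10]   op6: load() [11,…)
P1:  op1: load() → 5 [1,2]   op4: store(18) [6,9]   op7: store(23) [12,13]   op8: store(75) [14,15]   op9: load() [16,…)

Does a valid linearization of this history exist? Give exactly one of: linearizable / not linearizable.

witness order: op1, op2, op3, op4, op5, op6, op7, op8
1. op1 load() → 5, leaving value 5
2. op2 load() → 5, leaving value 5
3. op3 store(42), leaving value 42
4. op4 store(18), leaving value 18
5. op5 store(96), leaving value 96
6. op6 load() (pending, included), leaving value 96
7. op7 store(23), leaving value 23
8. op8 store(75), leaving value 75

linearizable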